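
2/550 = 1/275 ≈ 0.00364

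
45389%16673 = 12043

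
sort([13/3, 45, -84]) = [-84, 13/3, 45]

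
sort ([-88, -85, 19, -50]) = [-88, -85, -50, 19]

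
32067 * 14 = 448938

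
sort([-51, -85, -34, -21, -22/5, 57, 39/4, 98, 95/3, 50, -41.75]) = [-85, -51, -41.75, -34, -21, -22/5, 39/4, 95/3, 50, 57, 98]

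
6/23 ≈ 0.261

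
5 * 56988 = 284940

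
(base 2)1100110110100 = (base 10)6580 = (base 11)4a42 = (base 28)8b0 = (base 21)ej7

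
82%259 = 82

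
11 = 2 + 9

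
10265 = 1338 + 8927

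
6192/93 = 2064/31 ≈ 66.58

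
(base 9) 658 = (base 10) 539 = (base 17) 1ec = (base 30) ht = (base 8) 1033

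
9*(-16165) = -145485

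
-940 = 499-1439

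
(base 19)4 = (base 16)4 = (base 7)4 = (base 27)4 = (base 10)4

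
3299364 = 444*7431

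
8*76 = 608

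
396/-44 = -9 = -9.00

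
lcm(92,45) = 4140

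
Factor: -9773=-1*29^1*337^1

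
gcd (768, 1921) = 1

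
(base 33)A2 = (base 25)D7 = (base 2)101001100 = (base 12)238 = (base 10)332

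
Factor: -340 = -1*2^2*5^1*17^1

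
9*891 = 8019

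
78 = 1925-1847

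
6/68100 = 1/11350 ≈ 0.0000881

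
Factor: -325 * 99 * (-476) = 2^2 * 3^2 * 5^2 * 7^1 * 11^1 * 13^1 * 17^1 = 15315300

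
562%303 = 259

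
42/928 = 21/464≈0.0453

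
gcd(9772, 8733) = 1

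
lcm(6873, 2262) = 178698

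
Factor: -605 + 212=-1*3^1*131^1=-393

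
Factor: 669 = 3^1*223^1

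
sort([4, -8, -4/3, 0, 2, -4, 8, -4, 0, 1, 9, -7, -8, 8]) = [-8, -8, -7, -4, -4, -4/3, 0, 0, 1, 2, 4, 8, 8, 9]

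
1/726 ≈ 0.00138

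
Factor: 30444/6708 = 13^(-1)*59^1 = 59/13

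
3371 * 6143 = 20708053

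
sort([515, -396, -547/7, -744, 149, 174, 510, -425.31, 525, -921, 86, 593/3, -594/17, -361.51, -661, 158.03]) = [-921, -744, -661, -425.31, -396, -361.51, -547/7, -594/17, 86, 149, 158.03, 174, 593/3, 510, 515, 525]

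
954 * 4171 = 3979134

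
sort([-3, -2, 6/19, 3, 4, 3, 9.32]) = [-3, -2, 6/19, 3, 3, 4, 9.32]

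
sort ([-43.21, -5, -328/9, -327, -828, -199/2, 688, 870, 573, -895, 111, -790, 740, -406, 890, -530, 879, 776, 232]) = [-895, -828, -790, -530, -406, -327, -199/2, -43.21, -328/9, -5, 111, 232, 573, 688, 740, 776, 870, 879, 890]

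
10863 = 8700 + 2163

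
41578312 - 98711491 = -57133179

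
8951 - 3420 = 5531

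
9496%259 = 172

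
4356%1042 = 188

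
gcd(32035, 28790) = 5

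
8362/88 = 95+1/44 ≈ 95.02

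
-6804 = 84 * (-81)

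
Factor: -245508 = -1*2^2*3^1*41^1*499^1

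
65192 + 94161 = 159353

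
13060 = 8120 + 4940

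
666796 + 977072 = 1643868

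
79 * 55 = 4345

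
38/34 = 1 + 2/17≈1.12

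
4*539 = 2156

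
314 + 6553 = 6867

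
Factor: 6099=3^1*19^1*107^1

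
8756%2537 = 1145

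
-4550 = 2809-7359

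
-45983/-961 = 47+816/961 ≈ 47.85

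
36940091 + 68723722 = 105663813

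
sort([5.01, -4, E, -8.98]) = [-8.98, -4, E, 5.01]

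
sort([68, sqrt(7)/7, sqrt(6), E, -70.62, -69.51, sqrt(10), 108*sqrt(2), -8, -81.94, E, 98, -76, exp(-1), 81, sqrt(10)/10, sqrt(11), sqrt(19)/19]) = [-81.94, -76, -70.62, -69.51, -8, sqrt(19)/19, sqrt(10)/10, exp(-1), sqrt(7)/7, sqrt(6), E, E, sqrt(10), sqrt(11), 68, 81, 98, 108*sqrt(2)]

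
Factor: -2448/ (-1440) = 2^ (-1) * 5^ (-1) * 17^1 = 17/10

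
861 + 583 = 1444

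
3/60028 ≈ 0.0000500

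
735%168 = 63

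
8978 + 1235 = 10213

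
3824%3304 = 520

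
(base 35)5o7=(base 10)6972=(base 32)6ps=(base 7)26220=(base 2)1101100111100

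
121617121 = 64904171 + 56712950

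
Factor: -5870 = -1*2^1*5^1*587^1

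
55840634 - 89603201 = -33762567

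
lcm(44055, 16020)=176220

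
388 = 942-554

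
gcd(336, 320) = 16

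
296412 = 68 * 4359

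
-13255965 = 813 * (-16305)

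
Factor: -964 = -1*2^2*241^1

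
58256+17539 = 75795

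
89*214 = 19046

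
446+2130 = 2576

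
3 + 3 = 6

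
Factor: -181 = -1 * 181^1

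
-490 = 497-987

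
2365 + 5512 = 7877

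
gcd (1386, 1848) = 462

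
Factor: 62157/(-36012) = -1*2^(-2)*3001^(-1)*20719^1 = -20719/12004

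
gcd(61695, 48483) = 9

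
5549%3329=2220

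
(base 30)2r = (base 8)127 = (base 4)1113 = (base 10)87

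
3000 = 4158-1158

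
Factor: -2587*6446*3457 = -1*2^1*11^1*13^1*199^1*293^1*3457^1 = -57648247514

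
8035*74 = 594590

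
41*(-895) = -36695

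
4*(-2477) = -9908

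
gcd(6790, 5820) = 970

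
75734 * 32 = 2423488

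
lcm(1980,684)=37620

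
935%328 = 279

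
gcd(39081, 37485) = 21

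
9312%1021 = 123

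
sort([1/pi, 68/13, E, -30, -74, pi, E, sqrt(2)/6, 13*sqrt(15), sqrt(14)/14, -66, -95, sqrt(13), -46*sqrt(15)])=[-46*sqrt(15), -95, -74, -66, -30, sqrt(2)/6, sqrt(14)/14, 1/pi, E, E, pi, sqrt(13), 68/13, 13*sqrt(15)]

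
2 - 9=-7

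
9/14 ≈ 0.643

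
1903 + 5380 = 7283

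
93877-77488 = 16389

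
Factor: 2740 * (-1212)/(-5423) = 2^4 * 3^1 * 5^1 * 11^(-1) * 17^(-1) * 29^(-1) * 101^1 * 137^1 = 3320880/5423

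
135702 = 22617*6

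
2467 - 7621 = -5154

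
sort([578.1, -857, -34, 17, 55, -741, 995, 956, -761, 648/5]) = [-857, -761, -741, -34, 17, 55, 648/5, 578.1, 956, 995]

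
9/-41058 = -1/4562≈-0.000219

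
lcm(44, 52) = 572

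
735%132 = 75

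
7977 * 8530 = 68043810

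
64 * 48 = 3072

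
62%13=10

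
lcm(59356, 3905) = 296780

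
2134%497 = 146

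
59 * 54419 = 3210721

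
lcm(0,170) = 0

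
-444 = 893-1337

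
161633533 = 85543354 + 76090179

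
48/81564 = 4/6797 ≈ 0.000588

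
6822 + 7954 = 14776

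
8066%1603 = 51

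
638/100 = 6 + 19/50 = 6.38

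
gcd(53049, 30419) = 1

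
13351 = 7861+5490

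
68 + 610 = 678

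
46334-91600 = -45266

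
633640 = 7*90520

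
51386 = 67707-16321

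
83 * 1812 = 150396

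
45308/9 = 5034 + 2/9 ≈ 5034.22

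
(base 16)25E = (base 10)606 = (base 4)21132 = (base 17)21B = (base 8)1136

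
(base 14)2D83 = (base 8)17727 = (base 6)101423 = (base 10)8151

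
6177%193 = 1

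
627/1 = 627 = 627.00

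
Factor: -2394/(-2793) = 2^1*3^1*7^(-1) = 6/7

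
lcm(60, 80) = 240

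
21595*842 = 18182990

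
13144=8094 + 5050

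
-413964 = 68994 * (-6)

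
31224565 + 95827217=127051782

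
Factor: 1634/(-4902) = -1*3^(-1) = -1/3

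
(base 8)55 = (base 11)41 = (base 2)101101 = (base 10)45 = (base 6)113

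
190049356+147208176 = 337257532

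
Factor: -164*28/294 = -1*2^3*3^(-1)*7^(-1)*41^1 = -328/21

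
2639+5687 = 8326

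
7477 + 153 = 7630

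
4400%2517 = 1883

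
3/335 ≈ 0.00896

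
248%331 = 248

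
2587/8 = 323 + 3/8 ≈ 323.38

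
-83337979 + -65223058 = -148561037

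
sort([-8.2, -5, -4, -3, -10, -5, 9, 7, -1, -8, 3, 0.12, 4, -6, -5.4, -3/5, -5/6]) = [-10, -8.2, -8, -6, -5.4, -5, -5, -4, -3, -1, -5/6, -3/5, 0.12, 3, 4, 7, 9]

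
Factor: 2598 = 2^1*3^1*433^1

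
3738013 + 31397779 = 35135792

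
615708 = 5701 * 108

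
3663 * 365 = 1336995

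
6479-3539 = 2940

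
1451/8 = 181 + 3/8 ≈ 181.38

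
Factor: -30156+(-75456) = -1*2^2*3^1*13^1*677^1 = -105612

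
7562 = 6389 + 1173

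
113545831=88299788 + 25246043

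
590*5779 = 3409610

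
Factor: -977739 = -1 * 3^1 * 7^1 * 46559^1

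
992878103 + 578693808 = 1571571911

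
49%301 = 49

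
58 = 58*1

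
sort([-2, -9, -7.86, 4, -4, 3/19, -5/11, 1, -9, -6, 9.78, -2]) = [-9, -9, -7.86, -6, -4, -2, -2, -5/11, 3/19, 1, 4, 9.78]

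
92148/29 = 3177 + 15/29 ≈ 3177.52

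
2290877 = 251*9127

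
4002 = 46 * 87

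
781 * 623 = 486563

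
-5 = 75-80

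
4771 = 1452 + 3319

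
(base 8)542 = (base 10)354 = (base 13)213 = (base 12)256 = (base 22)g2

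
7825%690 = 235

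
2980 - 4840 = -1860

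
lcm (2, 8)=8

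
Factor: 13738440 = 2^3*3^1*5^1*114487^1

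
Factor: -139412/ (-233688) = 2^ (-1)*3^ (-1)*107^ (-1)*383^1 = 383/642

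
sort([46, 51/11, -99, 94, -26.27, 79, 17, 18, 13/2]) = [-99, -26.27, 51/11, 13/2, 17, 18, 46, 79, 94]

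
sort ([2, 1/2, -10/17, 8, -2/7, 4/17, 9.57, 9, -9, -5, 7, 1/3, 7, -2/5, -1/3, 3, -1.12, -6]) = [-9, -6, -5, -1.12, -10/17, -2/5, -1/3, -2/7, 4/17, 1/3, 1/2, 2, 3, 7, 7, 8, 9, 9.57]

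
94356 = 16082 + 78274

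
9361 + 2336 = 11697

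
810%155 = 35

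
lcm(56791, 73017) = 511119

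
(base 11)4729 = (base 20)fa2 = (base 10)6202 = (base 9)8451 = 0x183a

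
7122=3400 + 3722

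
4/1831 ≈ 0.00218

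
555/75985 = 111/15197 ≈ 0.00730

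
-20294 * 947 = -19218418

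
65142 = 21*3102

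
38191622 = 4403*8674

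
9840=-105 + 9945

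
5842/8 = 730+1/4 = 730.25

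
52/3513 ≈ 0.0148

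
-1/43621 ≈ -0.0000229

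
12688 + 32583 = 45271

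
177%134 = 43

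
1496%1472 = 24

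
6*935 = 5610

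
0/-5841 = 0 = 0.00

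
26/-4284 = -13/2142 ≈ -0.00607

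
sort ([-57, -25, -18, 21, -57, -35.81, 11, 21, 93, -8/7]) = [-57, -57, -35.81, -25, -18, -8/7, 11, 21, 21, 93]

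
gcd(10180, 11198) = 1018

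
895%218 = 23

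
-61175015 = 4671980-65846995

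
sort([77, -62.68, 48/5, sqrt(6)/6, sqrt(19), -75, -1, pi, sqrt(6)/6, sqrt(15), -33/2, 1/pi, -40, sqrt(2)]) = [-75, -62.68, -40, -33/2, -1, 1/pi, sqrt(6)/6, sqrt(6)/6, sqrt(2), pi, sqrt(15), sqrt(19), 48/5, 77]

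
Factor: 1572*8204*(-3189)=-1*2^4*3^2*7^1*131^1*293^1*1063^1=-41127538032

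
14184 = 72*197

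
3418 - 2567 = 851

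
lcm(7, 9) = 63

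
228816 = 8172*28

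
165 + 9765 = 9930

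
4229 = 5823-1594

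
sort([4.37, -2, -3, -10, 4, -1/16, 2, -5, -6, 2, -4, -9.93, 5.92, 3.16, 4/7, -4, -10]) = [-10, -10, -9.93, -6, -5, -4, -4, -3, -2, -1/16, 4/7, 2, 2, 3.16, 4, 4.37, 5.92]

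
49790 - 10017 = 39773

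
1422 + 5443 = 6865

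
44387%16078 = 12231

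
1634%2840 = 1634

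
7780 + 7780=15560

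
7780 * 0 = 0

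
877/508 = 1 + 369/508 ≈ 1.73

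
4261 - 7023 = -2762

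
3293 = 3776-483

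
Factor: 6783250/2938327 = 2^1*5^3*7^(-1)*43^1*107^(-1)*631^1*3923^(-1)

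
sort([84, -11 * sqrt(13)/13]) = [-11 * sqrt(13)/13, 84]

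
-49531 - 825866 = -875397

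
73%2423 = 73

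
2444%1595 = 849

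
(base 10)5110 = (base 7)20620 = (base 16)13f6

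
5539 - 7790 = -2251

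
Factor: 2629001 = 2629001^1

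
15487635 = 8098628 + 7389007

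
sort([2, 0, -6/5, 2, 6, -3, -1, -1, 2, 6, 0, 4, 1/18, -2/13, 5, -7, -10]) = [-10, -7, -3, -6/5, -1, -1, -2/13, 0, 0, 1/18, 2, 2, 2, 4, 5, 6, 6]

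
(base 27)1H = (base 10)44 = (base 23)1L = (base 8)54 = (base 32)1C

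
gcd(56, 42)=14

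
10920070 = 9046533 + 1873537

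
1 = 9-8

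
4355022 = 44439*98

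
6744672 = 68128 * 99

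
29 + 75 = 104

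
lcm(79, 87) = 6873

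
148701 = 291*511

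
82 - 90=-8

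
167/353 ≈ 0.473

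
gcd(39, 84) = 3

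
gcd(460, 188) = 4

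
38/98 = 19/49 ≈ 0.388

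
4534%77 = 68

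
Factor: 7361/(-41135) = -1*5^(-1)*17^1*19^(-1) = -17/95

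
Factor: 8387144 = 2^3*53^1*131^1*151^1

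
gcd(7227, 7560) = 9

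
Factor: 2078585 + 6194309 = 2^1*7^1*590921^1 = 8272894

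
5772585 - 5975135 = -202550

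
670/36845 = 134/7369 ≈ 0.0182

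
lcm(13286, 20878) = 146146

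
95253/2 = 47626+1/2 = 47626.50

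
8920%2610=1090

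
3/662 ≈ 0.00453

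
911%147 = 29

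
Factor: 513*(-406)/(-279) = 2^1*3^1*7^1*19^1*29^1*31^(-1) = 23142/31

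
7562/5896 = 1 + 833/2948 ≈ 1.28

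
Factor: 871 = 13^1 * 67^1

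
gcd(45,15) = 15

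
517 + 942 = 1459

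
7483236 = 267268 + 7215968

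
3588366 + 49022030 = 52610396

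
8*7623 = 60984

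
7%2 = 1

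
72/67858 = 36/33929≈0.00106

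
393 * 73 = 28689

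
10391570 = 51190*203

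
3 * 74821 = 224463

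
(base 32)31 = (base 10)97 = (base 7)166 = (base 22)49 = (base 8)141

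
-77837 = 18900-96737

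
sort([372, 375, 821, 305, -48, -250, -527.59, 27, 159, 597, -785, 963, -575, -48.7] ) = [-785, -575, -527.59, -250, -48.7, -48, 27, 159, 305, 372, 375, 597, 821, 963] 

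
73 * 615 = 44895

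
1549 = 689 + 860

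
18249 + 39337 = 57586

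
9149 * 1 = 9149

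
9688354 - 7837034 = 1851320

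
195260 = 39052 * 5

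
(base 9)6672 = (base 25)7m0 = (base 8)11475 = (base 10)4925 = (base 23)973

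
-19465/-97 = 200 + 65/97 ≈ 200.67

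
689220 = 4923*140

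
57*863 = 49191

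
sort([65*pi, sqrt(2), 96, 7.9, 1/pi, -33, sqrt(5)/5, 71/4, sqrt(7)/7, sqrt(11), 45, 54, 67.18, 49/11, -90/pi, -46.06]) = [-46.06, -33, -90/pi, 1/pi, sqrt(7)/7, sqrt(5)/5, sqrt(2), sqrt(11), 49/11, 7.9, 71/4, 45, 54, 67.18, 96, 65*pi]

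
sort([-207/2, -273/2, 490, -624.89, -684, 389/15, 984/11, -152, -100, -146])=[-684, -624.89, -152, -146, -273/2, -207/2, -100, 389/15, 984/11, 490]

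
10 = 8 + 2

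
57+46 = 103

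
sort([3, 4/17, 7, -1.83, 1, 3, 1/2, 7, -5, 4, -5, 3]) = [-5, -5, -1.83, 4/17, 1/2, 1, 3, 3, 3, 4, 7, 7]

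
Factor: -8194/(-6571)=2^1 * 17^1 * 241^1 * 6571^(-1)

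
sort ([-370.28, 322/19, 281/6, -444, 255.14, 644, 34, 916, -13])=[-444, -370.28, -13, 322/19, 34, 281/6, 255.14, 644, 916]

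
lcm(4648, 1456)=120848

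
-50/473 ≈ -0.106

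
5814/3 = 1938 = 1938.00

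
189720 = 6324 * 30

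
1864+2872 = 4736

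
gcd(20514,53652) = 1578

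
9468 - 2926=6542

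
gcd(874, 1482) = 38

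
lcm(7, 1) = 7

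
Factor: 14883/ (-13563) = -1*3^ (-1)*11^1*41^1*137^ (-1) = -451/411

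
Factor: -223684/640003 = -1 * 2^2 * 7^(-1) * 13^(-2) * 541^(-1) * 55921^1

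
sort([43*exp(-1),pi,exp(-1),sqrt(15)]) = [exp(-1),pi,sqrt(15),43*exp(-1)]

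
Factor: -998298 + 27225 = -1 * 3^2 * 107897^1 = -971073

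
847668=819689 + 27979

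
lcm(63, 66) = 1386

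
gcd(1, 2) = 1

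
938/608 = 469/304 ≈ 1.54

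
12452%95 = 7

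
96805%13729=702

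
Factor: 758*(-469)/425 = -1*2^1*5^(-2)*7^1*17^(-1)*67^1*379^1 = -355502/425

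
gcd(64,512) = 64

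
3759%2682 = 1077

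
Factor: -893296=-1*2^4*31^1*1801^1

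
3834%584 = 330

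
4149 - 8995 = -4846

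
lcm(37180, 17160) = 223080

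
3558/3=1186=1186.00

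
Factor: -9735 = -1*3^1*5^1*11^1*59^1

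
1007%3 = 2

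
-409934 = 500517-910451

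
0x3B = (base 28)23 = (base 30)1T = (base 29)21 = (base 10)59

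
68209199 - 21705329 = 46503870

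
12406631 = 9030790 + 3375841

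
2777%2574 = 203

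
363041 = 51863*7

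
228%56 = 4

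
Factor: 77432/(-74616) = -1*3^(-1)*3109^(-1)*9679^1 = -9679/9327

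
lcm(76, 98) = 3724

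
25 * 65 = 1625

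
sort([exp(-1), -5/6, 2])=[-5/6, exp(-1), 2]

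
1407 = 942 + 465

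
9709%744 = 37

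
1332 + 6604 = 7936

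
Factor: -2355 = -1*3^1*5^1*157^1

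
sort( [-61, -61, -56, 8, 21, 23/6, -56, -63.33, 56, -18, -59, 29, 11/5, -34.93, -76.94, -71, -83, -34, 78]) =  [-83, -76.94, -71, -63.33, -61, -61, -59, -56, -56, -34.93, -34, -18, 11/5, 23/6, 8, 21, 29, 56, 78]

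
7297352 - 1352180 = 5945172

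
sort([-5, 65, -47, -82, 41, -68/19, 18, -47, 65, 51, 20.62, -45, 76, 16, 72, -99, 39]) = [-99, -82, -47, -47, -45, -5, -68/19, 16, 18, 20.62, 39, 41, 51, 65, 65, 72, 76]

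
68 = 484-416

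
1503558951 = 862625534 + 640933417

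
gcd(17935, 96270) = 5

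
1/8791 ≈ 0.000114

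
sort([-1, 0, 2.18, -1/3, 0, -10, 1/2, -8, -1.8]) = [-10, -8, -1.8, -1, -1/3, 0, 0, 1/2, 2.18]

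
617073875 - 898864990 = -281791115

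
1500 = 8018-6518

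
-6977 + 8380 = 1403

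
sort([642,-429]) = [-429,642]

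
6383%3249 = 3134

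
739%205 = 124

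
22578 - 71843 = -49265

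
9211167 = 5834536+3376631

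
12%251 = 12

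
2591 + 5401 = 7992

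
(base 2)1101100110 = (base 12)606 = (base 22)1hc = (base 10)870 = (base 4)31212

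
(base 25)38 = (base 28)2r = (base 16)53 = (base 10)83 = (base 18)4b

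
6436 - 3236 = 3200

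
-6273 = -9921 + 3648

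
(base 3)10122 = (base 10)98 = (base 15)68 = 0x62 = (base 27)3h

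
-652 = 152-804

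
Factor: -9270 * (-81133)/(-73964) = -1 * 2^(-1) * 3^2 * 5^1 * 11^(-1) * 13^1 * 41^(-2) * 79^2 * 103^1 = -376051455/36982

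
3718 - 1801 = 1917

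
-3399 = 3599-6998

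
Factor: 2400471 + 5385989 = 2^2*5^1*11^1*35393^1 = 7786460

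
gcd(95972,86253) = 1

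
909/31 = 29 + 10/31 ≈ 29.32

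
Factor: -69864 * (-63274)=2^4 * 3^1 * 17^1 * 41^1 * 71^1 * 1861^1=4420574736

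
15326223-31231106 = -15904883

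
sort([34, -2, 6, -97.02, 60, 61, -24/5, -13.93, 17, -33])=[-97.02, -33, -13.93, -24/5, -2, 6, 17, 34, 60, 61]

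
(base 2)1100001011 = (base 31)p4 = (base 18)275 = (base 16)30b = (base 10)779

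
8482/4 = 2120 + 1/2 = 2120.50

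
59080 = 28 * 2110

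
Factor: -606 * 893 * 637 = -1 * 2^1 * 3^1 * 7^2 * 13^1 * 19^1 * 47^1 * 101^1 = -344717646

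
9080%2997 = 89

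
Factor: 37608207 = 3^1*7^1*13^1*347^1*397^1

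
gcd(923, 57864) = 1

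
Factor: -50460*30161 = -1*2^2*3^1*5^1*29^2*30161^1 = -1521924060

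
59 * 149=8791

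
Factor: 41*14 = 2^1*7^1*41^1 = 574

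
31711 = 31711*1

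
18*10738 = 193284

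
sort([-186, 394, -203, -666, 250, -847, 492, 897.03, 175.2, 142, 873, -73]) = [-847, -666, -203, -186, -73, 142, 175.2, 250, 394, 492, 873, 897.03]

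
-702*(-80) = 56160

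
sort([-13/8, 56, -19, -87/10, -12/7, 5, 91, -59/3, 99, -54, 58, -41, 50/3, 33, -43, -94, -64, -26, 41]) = [-94, -64, -54, -43, -41, -26, -59/3, -19, -87/10, -12/7, -13/8, 5, 50/3, 33, 41, 56, 58, 91, 99]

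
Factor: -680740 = -1*2^2*5^1*101^1*337^1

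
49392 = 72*686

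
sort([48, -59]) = [-59, 48]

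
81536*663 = 54058368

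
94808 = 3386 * 28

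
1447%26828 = 1447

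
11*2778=30558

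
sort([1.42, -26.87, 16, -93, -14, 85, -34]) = [-93, -34, -26.87, -14, 1.42, 16, 85]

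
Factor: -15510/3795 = -1 * 2^1 * 23^(-1) * 47^1 = -94/23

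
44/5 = 8 + 4/5 = 8.80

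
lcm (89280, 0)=0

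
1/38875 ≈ 0.0000257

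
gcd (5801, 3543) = 1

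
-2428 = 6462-8890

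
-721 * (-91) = 65611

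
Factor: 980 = 2^2 * 5^1 * 7^2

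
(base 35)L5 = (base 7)2105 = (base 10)740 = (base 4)23210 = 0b1011100100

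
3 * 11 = 33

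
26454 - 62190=-35736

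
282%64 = 26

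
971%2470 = 971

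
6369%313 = 109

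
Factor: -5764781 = -1*11^1*524071^1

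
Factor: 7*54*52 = 2^3*3^3*7^1*13^1 = 19656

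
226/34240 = 113/17120 ≈ 0.00660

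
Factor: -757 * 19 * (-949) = 13^1 * 19^1 * 73^1 * 757^1 = 13649467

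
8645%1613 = 580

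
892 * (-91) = -81172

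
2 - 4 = -2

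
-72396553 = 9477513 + -81874066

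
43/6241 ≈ 0.00689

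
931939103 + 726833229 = 1658772332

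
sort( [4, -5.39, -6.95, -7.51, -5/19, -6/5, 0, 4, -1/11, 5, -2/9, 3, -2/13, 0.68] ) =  [-7.51, -6.95, -5.39, -6/5, -5/19, -2/9, -2/13, -1/11, 0, 0.68, 3, 4, 4, 5] 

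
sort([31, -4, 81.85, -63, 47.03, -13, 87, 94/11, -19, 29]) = [-63, -19, -13, -4, 94/11, 29, 31, 47.03, 81.85, 87]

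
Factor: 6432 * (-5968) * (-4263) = 2^9 * 3^2 * 7^2 * 29^1 * 67^1 * 373^1 = 163640268288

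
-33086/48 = -689 - 7/24 ≈ -689.29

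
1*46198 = 46198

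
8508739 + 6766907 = 15275646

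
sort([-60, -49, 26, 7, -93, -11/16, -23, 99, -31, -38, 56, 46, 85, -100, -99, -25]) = [-100, -99, -93, -60, -49, -38, -31, -25, -23, -11/16, 7, 26, 46, 56, 85, 99]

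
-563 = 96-659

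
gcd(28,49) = 7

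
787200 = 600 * 1312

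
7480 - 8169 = -689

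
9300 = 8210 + 1090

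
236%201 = 35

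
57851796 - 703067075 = -645215279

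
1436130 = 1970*729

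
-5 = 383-388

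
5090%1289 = 1223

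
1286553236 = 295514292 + 991038944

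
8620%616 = 612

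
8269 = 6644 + 1625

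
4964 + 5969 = 10933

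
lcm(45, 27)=135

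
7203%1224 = 1083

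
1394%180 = 134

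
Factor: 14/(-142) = -1*7^1*71^(-1) = -7/71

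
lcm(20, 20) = 20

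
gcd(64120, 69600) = 40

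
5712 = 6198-486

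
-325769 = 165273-491042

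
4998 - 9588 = -4590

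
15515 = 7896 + 7619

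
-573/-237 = 191/79 ≈ 2.42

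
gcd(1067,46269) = 97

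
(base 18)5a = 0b1100100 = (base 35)2u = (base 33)31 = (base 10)100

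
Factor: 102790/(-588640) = -1*2^(-4)*13^(-1)*19^1*283^(-1)*541^1 = -10279/58864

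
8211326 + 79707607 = 87918933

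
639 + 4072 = 4711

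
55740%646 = 184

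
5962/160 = 2981/80 ≈ 37.26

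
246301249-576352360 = -330051111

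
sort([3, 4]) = [3, 4]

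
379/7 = 54 + 1/7≈54.14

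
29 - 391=-362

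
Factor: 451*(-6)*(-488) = 2^4*3^1*11^1*41^1*61^1 = 1320528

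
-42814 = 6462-49276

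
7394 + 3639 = 11033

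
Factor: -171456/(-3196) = 2^4 * 3^1 * 17^(-1) * 19^1 = 912/17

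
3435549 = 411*8359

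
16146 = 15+16131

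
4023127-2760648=1262479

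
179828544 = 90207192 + 89621352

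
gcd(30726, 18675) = 9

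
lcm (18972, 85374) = 170748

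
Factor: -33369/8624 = -1 * 2^(-4) * 3^1 * 11^(-1) * 227^1 = -681/176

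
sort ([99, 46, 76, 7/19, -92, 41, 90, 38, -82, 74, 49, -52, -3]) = [-92, -82, -52, -3, 7/19, 38, 41, 46, 49, 74, 76, 90, 99]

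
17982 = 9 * 1998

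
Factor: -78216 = -1*2^3*3^1*3259^1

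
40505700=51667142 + -11161442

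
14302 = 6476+7826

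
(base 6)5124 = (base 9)1487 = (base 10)1132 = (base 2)10001101100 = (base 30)17m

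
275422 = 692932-417510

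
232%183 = 49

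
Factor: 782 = 2^1*17^1*23^1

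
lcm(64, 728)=5824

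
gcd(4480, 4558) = 2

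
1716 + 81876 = 83592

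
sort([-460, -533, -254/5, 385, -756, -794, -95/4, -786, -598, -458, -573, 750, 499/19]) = [-794, -786, -756, -598, -573, -533, -460, -458, -254/5, -95/4, 499/19, 385, 750]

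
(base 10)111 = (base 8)157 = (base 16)6f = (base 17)69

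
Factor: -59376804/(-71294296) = 2^(-1)*3^1*23^(-1)*31^(-1)*97^1*431^(-1)*1759^1 = 511869/614606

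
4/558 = 2/279 ≈ 0.00717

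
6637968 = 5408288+1229680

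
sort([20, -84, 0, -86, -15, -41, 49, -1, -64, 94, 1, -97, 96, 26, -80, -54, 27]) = [-97, -86, -84, -80, -64, -54, -41, -15, -1, 0, 1, 20, 26, 27, 49, 94, 96]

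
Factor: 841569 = 3^1*163^1*1721^1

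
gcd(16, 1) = 1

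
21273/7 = 3039 = 3039.00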